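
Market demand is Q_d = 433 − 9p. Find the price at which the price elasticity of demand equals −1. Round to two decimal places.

24.06

For linear demand Q_d = a − bp, E = −bp/(a − bp). |E| = 1 ⇒ bp = a − bp ⇒ p = a/(2b).
p = 433/(2·9) ≈ 24.06.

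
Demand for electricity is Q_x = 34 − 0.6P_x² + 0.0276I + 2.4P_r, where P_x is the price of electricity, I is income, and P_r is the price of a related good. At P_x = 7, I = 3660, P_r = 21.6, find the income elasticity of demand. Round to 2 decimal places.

Substituting, Q_x = 34 − 0.6(7)² + 0.0276(3660) + 2.4(21.6) = 34 − 29.4 + 101.016 + 51.84 = 157.456.
∂Q_x/∂I = +0.0276, so E_I = 0.0276·(3660/157.456) ≈ 0.64.
E_I ∈ (0,1): normal good (necessity).

0.64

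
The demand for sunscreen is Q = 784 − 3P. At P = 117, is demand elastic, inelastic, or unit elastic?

At P = 117, Q = 433.
dQ/dP = −3.
Point elasticity E = (dQ/dP)·(P/Q) = -3 × 117/433 ≈ -0.811.
|E| ≈ 0.811 < 1, so demand is inelastic.

inelastic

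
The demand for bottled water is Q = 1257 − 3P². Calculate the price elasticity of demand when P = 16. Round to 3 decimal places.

At P = 16, Q = 489.
dQ/dP = −2·3·P = −96.
Point elasticity E = (dQ/dP)·(P/Q) = -96 × 16/489 ≈ -3.141.
|E| > 1, so demand is elastic at this price.

-3.141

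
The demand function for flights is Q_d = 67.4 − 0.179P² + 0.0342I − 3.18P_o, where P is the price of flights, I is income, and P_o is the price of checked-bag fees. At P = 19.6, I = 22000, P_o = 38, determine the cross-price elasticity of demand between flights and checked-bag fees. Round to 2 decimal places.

-0.19

Substituting, Q_d = 67.4 − 0.179(19.6)² + 0.0342(22000) − 3.18(38) = 67.4 − 68.7646 + 752.4 − 120.84 = 630.1954.
∂Q_d/∂P_o = −3.18, so E_xy = -3.18·(38/630.1954) ≈ -0.19.
E_xy < 0: the goods are complements.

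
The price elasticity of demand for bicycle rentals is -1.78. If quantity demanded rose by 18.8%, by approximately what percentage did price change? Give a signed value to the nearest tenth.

%ΔQ ≈ E × %ΔP ⇒ %ΔP = %ΔQ / E = (18.8%)/(-1.78) ≈ -10.6%.

-10.6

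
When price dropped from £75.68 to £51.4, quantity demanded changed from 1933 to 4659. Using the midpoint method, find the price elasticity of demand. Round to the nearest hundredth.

%Δq = (4659 − 1933)/[(1933 + 4659)/2] = 2726/3296 ≈ 0.8271.
%Δp = (51.4 − 75.68)/[(75.68 + 51.4)/2] = -24.28/63.54 ≈ -0.3821.
Arc elasticity E = %Δq/%Δp ≈ 0.8271/-0.3821 ≈ -2.16.
|E| > 1: demand is elastic over this range.

-2.16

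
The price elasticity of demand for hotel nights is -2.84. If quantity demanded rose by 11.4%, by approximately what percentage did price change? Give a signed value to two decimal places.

%ΔQ ≈ E × %ΔP ⇒ %ΔP = %ΔQ / E = (11.4%)/(-2.84) ≈ -4.01%.

-4.01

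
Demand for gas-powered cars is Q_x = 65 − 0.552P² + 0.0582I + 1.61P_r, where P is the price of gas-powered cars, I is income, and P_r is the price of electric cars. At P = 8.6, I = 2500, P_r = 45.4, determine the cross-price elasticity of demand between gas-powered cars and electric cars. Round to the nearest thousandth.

0.301

Evaluating quantity at (P, I, P_r) gives Q_x = 65 − 0.552(8.6)² + 0.0582(2500) + 1.61(45.4) = 65 − 40.8259 + 145.5 + 73.094 = 242.7681.
∂Q_x/∂P_r = +1.61, so E_xy = 1.61·(45.4/242.7681) ≈ 0.301.
E_xy > 0: the goods are substitutes.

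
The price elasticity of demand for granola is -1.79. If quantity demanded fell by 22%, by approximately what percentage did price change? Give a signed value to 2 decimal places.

12.29

%ΔQ ≈ E × %ΔP ⇒ %ΔP = %ΔQ / E = (-22%)/(-1.79) ≈ 12.29%.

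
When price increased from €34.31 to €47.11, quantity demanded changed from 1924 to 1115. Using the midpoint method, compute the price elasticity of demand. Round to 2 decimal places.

-1.69

%ΔQ = (1115 − 1924)/[(1924 + 1115)/2] = -809/1519.5 ≈ -0.5324.
%ΔP = (47.11 − 34.31)/[(34.31 + 47.11)/2] = 12.8/40.71 ≈ 0.3144.
Arc elasticity E = %ΔQ/%ΔP ≈ -0.5324/0.3144 ≈ -1.69.
|E| > 1: demand is elastic over this range.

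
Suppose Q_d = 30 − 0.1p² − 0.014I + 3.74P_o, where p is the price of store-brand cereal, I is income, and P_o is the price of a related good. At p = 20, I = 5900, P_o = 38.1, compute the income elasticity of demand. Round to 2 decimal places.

Q_d = 30 − 0.1(20)² − 0.014(5900) + 3.74(38.1) = 30 − 40 − 82.6 + 142.494 = 49.894.
∂Q_d/∂I = −0.014, so E_I = -0.014·(5900/49.894) ≈ -1.66.
E_I < 0: inferior good.

-1.66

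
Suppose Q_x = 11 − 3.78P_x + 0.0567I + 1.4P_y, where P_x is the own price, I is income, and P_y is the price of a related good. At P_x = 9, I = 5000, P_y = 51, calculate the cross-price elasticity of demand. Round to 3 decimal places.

Evaluating quantity at (P_x, I, P_y) gives Q_x = 11 − 3.78(9) + 0.0567(5000) + 1.4(51) = 11 − 34.02 + 283.5 + 71.4 = 331.88.
∂Q_x/∂P_y = +1.4, so E_xy = 1.4·(51/331.88) ≈ 0.215.
E_xy > 0: the goods are substitutes.

0.215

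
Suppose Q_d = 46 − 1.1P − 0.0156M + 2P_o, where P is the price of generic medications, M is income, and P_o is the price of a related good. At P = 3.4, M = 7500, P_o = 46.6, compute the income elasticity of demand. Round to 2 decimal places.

-6.34

Q_d = 46 − 1.1(3.4) − 0.0156(7500) + 2(46.6) = 46 − 3.74 − 117 + 93.2 = 18.46.
∂Q_d/∂M = −0.0156, so E_I = -0.0156·(7500/18.46) ≈ -6.34.
E_I < 0: inferior good.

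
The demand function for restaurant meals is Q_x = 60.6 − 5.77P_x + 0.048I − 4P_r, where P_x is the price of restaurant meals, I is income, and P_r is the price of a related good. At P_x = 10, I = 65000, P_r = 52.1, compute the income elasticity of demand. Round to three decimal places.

1.071

Substituting, Q_x = 60.6 − 5.77(10) + 0.048(65000) − 4(52.1) = 60.6 − 57.7 + 3120 − 208.4 = 2914.5.
∂Q_x/∂I = +0.048, so E_I = 0.048·(65000/2914.5) ≈ 1.071.
E_I > 1: normal good (luxury).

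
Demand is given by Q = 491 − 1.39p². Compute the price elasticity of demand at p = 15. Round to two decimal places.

At p = 15, Q = 178.25.
dQ/dp = −2·1.39·p = −41.7.
Point elasticity E = (dQ/dp)·(p/Q) = -41.7 × 15/178.25 ≈ -3.51.
|E| > 1, so demand is elastic at this price.

-3.51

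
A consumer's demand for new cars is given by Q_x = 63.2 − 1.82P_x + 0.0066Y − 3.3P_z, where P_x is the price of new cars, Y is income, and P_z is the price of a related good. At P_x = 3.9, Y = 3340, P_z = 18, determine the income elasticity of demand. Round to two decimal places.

Evaluating quantity at (P_x, Y, P_z) gives Q_x = 63.2 − 1.82(3.9) + 0.0066(3340) − 3.3(18) = 63.2 − 7.098 + 22.044 − 59.4 = 18.746.
∂Q_x/∂Y = +0.0066, so E_I = 0.0066·(3340/18.746) ≈ 1.18.
E_I > 1: normal good (luxury).

1.18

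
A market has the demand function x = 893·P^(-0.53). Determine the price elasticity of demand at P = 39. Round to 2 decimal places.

-0.53

For a Cobb–Douglas (constant-elasticity) form x = A·P^α·…, the elasticity with respect to P equals the exponent α at every point.
Here the exponent on P is -0.53, so the price elasticity of demand is -0.53.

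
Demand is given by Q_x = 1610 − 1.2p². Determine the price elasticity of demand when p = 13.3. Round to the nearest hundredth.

At p = 13.3, Q_x = 1397.732.
dQ_x/dp = −2·1.2·p = −31.92.
Point elasticity E = (dQ_x/dp)·(p/Q_x) = -31.92 × 13.3/1397.732 ≈ -0.30.
|E| < 1, so demand is inelastic at this price.

-0.30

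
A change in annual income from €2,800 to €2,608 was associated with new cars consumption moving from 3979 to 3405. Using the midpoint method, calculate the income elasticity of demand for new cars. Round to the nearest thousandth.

2.190

%ΔQ = (3405 − 3979)/[(3979+3405)/2] = -574/3692 ≈ -0.1555.
%ΔI = (2,608 − 2,800)/[(2,800+2,608)/2] = -192/2704 ≈ -0.0710.
E_I = %ΔQ/%ΔI ≈ 2.190.
E_I > 1: normal good (luxury).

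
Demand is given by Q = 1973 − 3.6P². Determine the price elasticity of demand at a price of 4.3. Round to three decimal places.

At P = 4.3, Q = 1906.436.
dQ/dP = −2·3.6·P = −30.96.
Point elasticity E = (dQ/dP)·(P/Q) = -30.96 × 4.3/1906.436 ≈ -0.070.
|E| < 1, so demand is inelastic at this price.

-0.070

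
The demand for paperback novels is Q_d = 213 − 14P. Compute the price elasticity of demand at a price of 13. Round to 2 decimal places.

-5.87

At P = 13, Q_d = 31.
dQ_d/dP = −14.
Point elasticity E = (dQ_d/dP)·(P/Q_d) = -14 × 13/31 ≈ -5.87.
|E| > 1, so demand is elastic at this price.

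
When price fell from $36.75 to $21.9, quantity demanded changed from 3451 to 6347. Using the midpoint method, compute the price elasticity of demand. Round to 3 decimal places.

%ΔQ = (6347 − 3451)/[(3451 + 6347)/2] = 2896/4899 ≈ 0.5911.
%ΔP = (21.9 − 36.75)/[(36.75 + 21.9)/2] = -14.85/29.325 ≈ -0.5064.
Arc elasticity E = %ΔQ/%ΔP ≈ 0.5911/-0.5064 ≈ -1.167.
|E| > 1: demand is elastic over this range.

-1.167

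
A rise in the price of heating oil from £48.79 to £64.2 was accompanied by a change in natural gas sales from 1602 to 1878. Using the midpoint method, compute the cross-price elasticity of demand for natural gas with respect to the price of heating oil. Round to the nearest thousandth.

0.582

%ΔQ_x = (1878 − 1602)/[(1602+1878)/2] = 276/1740 ≈ 0.1586.
%ΔP_y = (64.2 − 48.79)/[(48.79+64.2)/2] ≈ 0.2728.
E_xy = 0.1586/0.2728 ≈ 0.582.
E_xy > 0, so natural gas and heating oil are substitutes.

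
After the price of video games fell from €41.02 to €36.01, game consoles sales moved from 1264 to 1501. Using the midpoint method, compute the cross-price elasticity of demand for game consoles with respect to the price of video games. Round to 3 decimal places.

%ΔQ_x = (1501 − 1264)/[(1264+1501)/2] = 237/1382.5 ≈ 0.1714.
%ΔP_y = (36.01 − 41.02)/[(41.02+36.01)/2] ≈ -0.1301.
E_xy = 0.1714/-0.1301 ≈ -1.318.
E_xy < 0, so game consoles and video games are complements.

-1.318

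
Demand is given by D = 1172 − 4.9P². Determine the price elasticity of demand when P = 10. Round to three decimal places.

At P = 10, D = 682.
dD/dP = −2·4.9·P = −98.
Point elasticity E = (dD/dP)·(P/D) = -98 × 10/682 ≈ -1.437.
|E| > 1, so demand is elastic at this price.

-1.437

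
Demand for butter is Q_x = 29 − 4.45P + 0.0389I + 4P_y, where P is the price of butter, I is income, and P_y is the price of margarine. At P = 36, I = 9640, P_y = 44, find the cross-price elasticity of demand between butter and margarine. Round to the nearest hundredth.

Substituting, Q_x = 29 − 4.45(36) + 0.0389(9640) + 4(44) = 29 − 160.2 + 374.996 + 176 = 419.796.
∂Q_x/∂P_y = +4, so E_xy = 4·(44/419.796) ≈ 0.42.
E_xy > 0: the goods are substitutes.

0.42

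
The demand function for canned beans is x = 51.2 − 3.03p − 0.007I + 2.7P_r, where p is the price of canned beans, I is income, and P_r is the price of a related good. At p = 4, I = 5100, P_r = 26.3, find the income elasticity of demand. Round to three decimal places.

Evaluating quantity at (p, I, P_r) gives x = 51.2 − 3.03(4) − 0.007(5100) + 2.7(26.3) = 51.2 − 12.12 − 35.7 + 71.01 = 74.39.
∂x/∂I = −0.007, so E_I = -0.007·(5100/74.39) ≈ -0.480.
E_I < 0: inferior good.

-0.480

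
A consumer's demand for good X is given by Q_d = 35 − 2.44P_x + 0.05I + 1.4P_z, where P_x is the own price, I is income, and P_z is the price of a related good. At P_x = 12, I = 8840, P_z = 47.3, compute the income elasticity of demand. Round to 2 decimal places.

Substituting, Q_d = 35 − 2.44(12) + 0.05(8840) + 1.4(47.3) = 35 − 29.28 + 442 + 66.22 = 513.94.
∂Q_d/∂I = +0.05, so E_I = 0.05·(8840/513.94) ≈ 0.86.
E_I ∈ (0,1): normal good (necessity).

0.86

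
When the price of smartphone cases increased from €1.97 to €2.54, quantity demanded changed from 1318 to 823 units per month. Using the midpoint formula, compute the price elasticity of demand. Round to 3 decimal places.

-1.829

%Δq = (823 − 1318)/[(1318 + 823)/2] = -495/1070.5 ≈ -0.4624.
%ΔP = (2.54 − 1.97)/[(1.97 + 2.54)/2] = 0.57/2.255 ≈ 0.2528.
Arc elasticity E = %Δq/%ΔP ≈ -0.4624/0.2528 ≈ -1.829.
|E| > 1: demand is elastic over this range.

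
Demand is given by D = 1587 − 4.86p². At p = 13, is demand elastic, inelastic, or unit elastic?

elastic

At p = 13, D = 765.66.
dD/dp = −2·4.86·p = −126.36.
Point elasticity E = (dD/dp)·(p/D) = -126.36 × 13/765.66 ≈ -2.145.
|E| ≈ 2.145 > 1, so demand is elastic.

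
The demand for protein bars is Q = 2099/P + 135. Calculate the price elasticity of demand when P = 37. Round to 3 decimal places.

At P = 37, Q = 191.7297.
dQ/dP = −2099/P² = −1.5332.
Point elasticity E = (dQ/dP)·(P/Q) = -1.5332 × 37/191.7297 ≈ -0.296.
|E| < 1, so demand is inelastic at this price.

-0.296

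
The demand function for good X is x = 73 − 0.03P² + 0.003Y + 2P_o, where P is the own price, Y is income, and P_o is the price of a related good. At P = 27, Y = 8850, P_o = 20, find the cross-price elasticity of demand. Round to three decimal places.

0.340

At the given point, x = 73 − 0.03(27)² + 0.003(8850) + 2(20) = 73 − 21.87 + 26.55 + 40 = 117.68.
∂x/∂P_o = +2, so E_xy = 2·(20/117.68) ≈ 0.340.
E_xy > 0: the goods are substitutes.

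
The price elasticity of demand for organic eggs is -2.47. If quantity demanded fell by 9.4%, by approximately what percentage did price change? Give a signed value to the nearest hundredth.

%ΔQ ≈ E × %ΔP ⇒ %ΔP = %ΔQ / E = (-9.4%)/(-2.47) ≈ 3.81%.

3.81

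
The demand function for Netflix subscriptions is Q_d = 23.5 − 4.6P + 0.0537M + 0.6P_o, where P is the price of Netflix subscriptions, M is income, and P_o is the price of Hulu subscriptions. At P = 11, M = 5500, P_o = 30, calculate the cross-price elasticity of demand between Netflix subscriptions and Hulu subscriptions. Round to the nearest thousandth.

0.063

First evaluate Q_d: 23.5 − 4.6(11) + 0.0537(5500) + 0.6(30) = 23.5 − 50.6 + 295.35 + 18 = 286.25.
∂Q_d/∂P_o = +0.6, so E_xy = 0.6·(30/286.25) ≈ 0.063.
E_xy > 0: the goods are substitutes.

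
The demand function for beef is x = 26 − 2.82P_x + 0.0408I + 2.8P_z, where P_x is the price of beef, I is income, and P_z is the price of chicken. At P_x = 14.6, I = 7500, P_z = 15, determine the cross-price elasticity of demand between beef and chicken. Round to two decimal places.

0.13

Substituting, x = 26 − 2.82(14.6) + 0.0408(7500) + 2.8(15) = 26 − 41.172 + 306 + 42 = 332.828.
∂x/∂P_z = +2.8, so E_xy = 2.8·(15/332.828) ≈ 0.13.
E_xy > 0: the goods are substitutes.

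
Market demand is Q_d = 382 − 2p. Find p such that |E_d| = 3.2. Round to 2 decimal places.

145.52

Set −bp/(a − bp) = −3.2 ⇒ bp = 3.2(a − bp) ⇒ bp(1+3.2) = 3.2·a.
p = 3.2·382/(2·4.2) ≈ 145.52.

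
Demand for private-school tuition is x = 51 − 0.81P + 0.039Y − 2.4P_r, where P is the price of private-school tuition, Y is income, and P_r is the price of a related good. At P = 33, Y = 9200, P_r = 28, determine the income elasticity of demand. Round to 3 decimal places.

Substituting, x = 51 − 0.81(33) + 0.039(9200) − 2.4(28) = 51 − 26.73 + 358.8 − 67.2 = 315.87.
∂x/∂Y = +0.039, so E_I = 0.039·(9200/315.87) ≈ 1.136.
E_I > 1: normal good (luxury).

1.136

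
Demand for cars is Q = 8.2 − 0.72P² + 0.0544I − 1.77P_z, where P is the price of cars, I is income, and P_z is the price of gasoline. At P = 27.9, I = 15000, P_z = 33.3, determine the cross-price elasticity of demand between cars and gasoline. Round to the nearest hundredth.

First evaluate Q: 8.2 − 0.72(27.9)² + 0.0544(15000) − 1.77(33.3) = 8.2 − 560.4552 + 816 − 58.941 = 204.8038.
∂Q/∂P_z = −1.77, so E_xy = -1.77·(33.3/204.8038) ≈ -0.29.
E_xy < 0: the goods are complements.

-0.29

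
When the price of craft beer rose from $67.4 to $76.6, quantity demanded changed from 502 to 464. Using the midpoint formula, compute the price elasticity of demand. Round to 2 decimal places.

%ΔQ = (464 − 502)/[(502 + 464)/2] = -38/483 ≈ -0.0787.
%ΔP = (76.6 − 67.4)/[(67.4 + 76.6)/2] = 9.2/72 ≈ 0.1278.
Arc elasticity E = %ΔQ/%ΔP ≈ -0.0787/0.1278 ≈ -0.62.
|E| < 1: demand is inelastic over this range.

-0.62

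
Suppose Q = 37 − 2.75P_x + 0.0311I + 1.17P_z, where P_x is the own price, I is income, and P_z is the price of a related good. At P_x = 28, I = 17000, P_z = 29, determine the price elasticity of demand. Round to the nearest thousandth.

At the given point, Q = 37 − 2.75(28) + 0.0311(17000) + 1.17(29) = 37 − 77 + 528.7 + 33.93 = 522.63.
∂Q/∂P_x = −2.75, so E_p = (−2.75)·(28/522.63) ≈ -0.147.
|E_p| < 1: demand is inelastic.

-0.147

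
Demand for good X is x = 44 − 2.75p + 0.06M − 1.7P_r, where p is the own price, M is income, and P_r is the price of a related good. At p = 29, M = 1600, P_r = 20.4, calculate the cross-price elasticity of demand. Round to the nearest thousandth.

-1.356

At the given point, x = 44 − 2.75(29) + 0.06(1600) − 1.7(20.4) = 44 − 79.75 + 96 − 34.68 = 25.57.
∂x/∂P_r = −1.7, so E_xy = -1.7·(20.4/25.57) ≈ -1.356.
E_xy < 0: the goods are complements.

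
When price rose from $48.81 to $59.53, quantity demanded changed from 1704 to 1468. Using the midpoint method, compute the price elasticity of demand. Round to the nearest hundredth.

-0.75

%Δq = (1468 − 1704)/[(1704 + 1468)/2] = -236/1586 ≈ -0.1488.
%ΔP = (59.53 − 48.81)/[(48.81 + 59.53)/2] = 10.72/54.17 ≈ 0.1979.
Arc elasticity E = %Δq/%ΔP ≈ -0.1488/0.1979 ≈ -0.75.
|E| < 1: demand is inelastic over this range.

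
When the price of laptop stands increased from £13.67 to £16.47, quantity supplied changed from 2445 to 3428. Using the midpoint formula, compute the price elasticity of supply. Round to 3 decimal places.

%Δq = (3428 − 2445)/[(2445 + 3428)/2] = 983/2936.5 ≈ 0.3348.
%Δp = (16.47 − 13.67)/[(13.67 + 16.47)/2] = 2.8/15.07 ≈ 0.1858.
Arc elasticity E = %Δq/%Δp ≈ 0.3348/0.1858 ≈ 1.802.
|E| > 1: supply is elastic over this range.

1.802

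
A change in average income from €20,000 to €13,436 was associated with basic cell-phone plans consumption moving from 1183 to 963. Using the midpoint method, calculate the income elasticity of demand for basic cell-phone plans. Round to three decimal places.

0.522

%ΔQ = (963 − 1183)/[(1183+963)/2] = -220/1073 ≈ -0.2050.
%ΔI = (13,436 − 20,000)/[(20,000+13,436)/2] = -6564/16718 ≈ -0.3926.
E_I = %ΔQ/%ΔI ≈ 0.522.
E_I ∈ (0,1): normal good (necessity).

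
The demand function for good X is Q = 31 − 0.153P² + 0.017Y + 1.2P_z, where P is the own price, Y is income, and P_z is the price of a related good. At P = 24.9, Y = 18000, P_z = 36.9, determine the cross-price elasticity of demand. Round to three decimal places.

0.155

First evaluate Q: 31 − 0.153(24.9)² + 0.017(18000) + 1.2(36.9) = 31 − 94.8615 + 306 + 44.28 = 286.4185.
∂Q/∂P_z = +1.2, so E_xy = 1.2·(36.9/286.4185) ≈ 0.155.
E_xy > 0: the goods are substitutes.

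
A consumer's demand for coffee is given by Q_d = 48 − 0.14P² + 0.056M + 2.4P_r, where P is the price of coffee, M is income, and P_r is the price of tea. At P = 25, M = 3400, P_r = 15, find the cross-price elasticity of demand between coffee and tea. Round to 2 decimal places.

0.19

Substituting, Q_d = 48 − 0.14(25)² + 0.056(3400) + 2.4(15) = 48 − 87.5 + 190.4 + 36 = 186.9.
∂Q_d/∂P_r = +2.4, so E_xy = 2.4·(15/186.9) ≈ 0.19.
E_xy > 0: the goods are substitutes.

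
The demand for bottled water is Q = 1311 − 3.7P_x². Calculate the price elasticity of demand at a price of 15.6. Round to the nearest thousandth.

At P_x = 15.6, Q = 410.568.
dQ/dP_x = −2·3.7·P_x = −115.44.
Point elasticity E = (dQ/dP_x)·(P_x/Q) = -115.44 × 15.6/410.568 ≈ -4.386.
|E| > 1, so demand is elastic at this price.

-4.386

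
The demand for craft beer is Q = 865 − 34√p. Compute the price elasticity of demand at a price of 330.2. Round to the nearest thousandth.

-1.250

At p = 330.2, Q = 247.1722.
dQ/dp = −34/(2√p) = −34/(2·18.1714).
Point elasticity E = (dQ/dp)·(p/Q) = -0.9355 × 330.2/247.1722 ≈ -1.250.
|E| > 1, so demand is elastic at this price.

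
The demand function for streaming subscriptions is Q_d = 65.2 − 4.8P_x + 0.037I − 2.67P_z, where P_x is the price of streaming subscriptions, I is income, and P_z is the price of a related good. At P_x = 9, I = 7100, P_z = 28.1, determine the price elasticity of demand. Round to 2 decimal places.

At the given point, Q_d = 65.2 − 4.8(9) + 0.037(7100) − 2.67(28.1) = 65.2 − 43.2 + 262.7 − 75.027 = 209.673.
∂Q_d/∂P_x = −4.8, so E_p = (−4.8)·(9/209.673) ≈ -0.21.
|E_p| < 1: demand is inelastic.

-0.21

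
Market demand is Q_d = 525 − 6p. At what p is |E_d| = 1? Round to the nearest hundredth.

For linear demand Q_d = a − bp, E = −bp/(a − bp). |E| = 1 ⇒ bp = a − bp ⇒ p = a/(2b).
p = 525/(2·6) = 43.75.

43.75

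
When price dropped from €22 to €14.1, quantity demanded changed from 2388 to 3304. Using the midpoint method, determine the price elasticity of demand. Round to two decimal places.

-0.74

%Δq = (3304 − 2388)/[(2388 + 3304)/2] = 916/2846 ≈ 0.3219.
%ΔP = (14.1 − 22)/[(22 + 14.1)/2] = -7.9/18.05 ≈ -0.4377.
Arc elasticity E = %Δq/%ΔP ≈ 0.3219/-0.4377 ≈ -0.74.
|E| < 1: demand is inelastic over this range.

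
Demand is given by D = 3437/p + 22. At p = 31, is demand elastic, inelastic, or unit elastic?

At p = 31, D = 132.871.
dD/dp = −3437/p² = −3.5765.
Point elasticity E = (dD/dp)·(p/D) = -3.5765 × 31/132.871 ≈ -0.834.
|E| ≈ 0.834 < 1, so demand is inelastic.

inelastic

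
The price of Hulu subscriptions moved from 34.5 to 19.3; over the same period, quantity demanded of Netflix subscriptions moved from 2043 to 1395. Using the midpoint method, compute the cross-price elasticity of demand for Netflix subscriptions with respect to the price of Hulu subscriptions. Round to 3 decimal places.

%ΔQ_x = (1395 − 2043)/[(2043+1395)/2] = -648/1719 ≈ -0.3770.
%ΔP_y = (19.3 − 34.5)/[(34.5+19.3)/2] ≈ -0.5651.
E_xy = -0.3770/-0.5651 ≈ 0.667.
E_xy > 0, so Netflix subscriptions and Hulu subscriptions are substitutes.

0.667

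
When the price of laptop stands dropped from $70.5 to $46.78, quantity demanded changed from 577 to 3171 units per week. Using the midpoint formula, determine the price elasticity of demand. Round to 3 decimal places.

%Δq = (3171 − 577)/[(577 + 3171)/2] = 2594/1874 ≈ 1.3842.
%ΔP = (46.78 − 70.5)/[(70.5 + 46.78)/2] = -23.72/58.64 ≈ -0.4045.
Arc elasticity E = %Δq/%ΔP ≈ 1.3842/-0.4045 ≈ -3.422.
|E| > 1: demand is elastic over this range.

-3.422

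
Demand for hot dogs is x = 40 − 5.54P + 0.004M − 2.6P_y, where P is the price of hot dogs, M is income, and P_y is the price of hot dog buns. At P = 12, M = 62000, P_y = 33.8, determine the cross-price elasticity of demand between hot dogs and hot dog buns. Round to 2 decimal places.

-0.66

Substituting, x = 40 − 5.54(12) + 0.004(62000) − 2.6(33.8) = 40 − 66.48 + 248 − 87.88 = 133.64.
∂x/∂P_y = −2.6, so E_xy = -2.6·(33.8/133.64) ≈ -0.66.
E_xy < 0: the goods are complements.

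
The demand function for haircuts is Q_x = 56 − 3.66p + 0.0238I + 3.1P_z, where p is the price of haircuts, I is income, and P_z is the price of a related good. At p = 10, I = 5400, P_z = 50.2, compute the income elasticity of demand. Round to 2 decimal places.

0.42

Evaluating quantity at (p, I, P_z) gives Q_x = 56 − 3.66(10) + 0.0238(5400) + 3.1(50.2) = 56 − 36.6 + 128.52 + 155.62 = 303.54.
∂Q_x/∂I = +0.0238, so E_I = 0.0238·(5400/303.54) ≈ 0.42.
E_I ∈ (0,1): normal good (necessity).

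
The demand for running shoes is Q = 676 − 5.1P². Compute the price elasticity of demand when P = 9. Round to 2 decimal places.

-3.14

At P = 9, Q = 262.9.
dQ/dP = −2·5.1·P = −91.8.
Point elasticity E = (dQ/dP)·(P/Q) = -91.8 × 9/262.9 ≈ -3.14.
|E| > 1, so demand is elastic at this price.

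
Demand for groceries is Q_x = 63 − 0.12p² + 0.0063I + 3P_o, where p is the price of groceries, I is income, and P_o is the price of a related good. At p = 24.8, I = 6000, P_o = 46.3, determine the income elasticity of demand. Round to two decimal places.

Substituting, Q_x = 63 − 0.12(24.8)² + 0.0063(6000) + 3(46.3) = 63 − 73.8048 + 37.8 + 138.9 = 165.8952.
∂Q_x/∂I = +0.0063, so E_I = 0.0063·(6000/165.8952) ≈ 0.23.
E_I ∈ (0,1): normal good (necessity).

0.23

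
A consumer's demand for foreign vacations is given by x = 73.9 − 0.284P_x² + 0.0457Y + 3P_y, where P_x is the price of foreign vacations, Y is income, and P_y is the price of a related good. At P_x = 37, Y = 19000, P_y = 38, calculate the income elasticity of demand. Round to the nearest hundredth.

1.30

Substituting, x = 73.9 − 0.284(37)² + 0.0457(19000) + 3(38) = 73.9 − 388.796 + 868.3 + 114 = 667.404.
∂x/∂Y = +0.0457, so E_I = 0.0457·(19000/667.404) ≈ 1.30.
E_I > 1: normal good (luxury).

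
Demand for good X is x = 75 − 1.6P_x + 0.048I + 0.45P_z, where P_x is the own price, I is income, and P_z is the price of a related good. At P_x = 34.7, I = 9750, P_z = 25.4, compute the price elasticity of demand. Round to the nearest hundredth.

-0.11

First evaluate x: 75 − 1.6(34.7) + 0.048(9750) + 0.45(25.4) = 75 − 55.52 + 468 + 11.43 = 498.91.
∂x/∂P_x = −1.6, so E_p = (−1.6)·(34.7/498.91) ≈ -0.11.
|E_p| < 1: demand is inelastic.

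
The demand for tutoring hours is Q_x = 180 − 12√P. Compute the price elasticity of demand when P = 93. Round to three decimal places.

-0.900

At P = 93, Q_x = 64.2762.
dQ_x/dP = −12/(2√P) = −12/(2·9.6437).
Point elasticity E = (dQ_x/dP)·(P/Q_x) = -0.6222 × 93/64.2762 ≈ -0.900.
|E| < 1, so demand is inelastic at this price.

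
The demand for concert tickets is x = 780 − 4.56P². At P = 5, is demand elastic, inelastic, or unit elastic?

At P = 5, x = 666.
dx/dP = −2·4.56·P = −45.6.
Point elasticity E = (dx/dP)·(P/x) = -45.6 × 5/666 ≈ -0.342.
|E| ≈ 0.342 < 1, so demand is inelastic.

inelastic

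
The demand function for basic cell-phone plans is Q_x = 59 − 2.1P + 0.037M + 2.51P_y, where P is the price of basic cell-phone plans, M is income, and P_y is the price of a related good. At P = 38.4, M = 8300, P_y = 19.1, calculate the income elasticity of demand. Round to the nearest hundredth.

Evaluating quantity at (P, M, P_y) gives Q_x = 59 − 2.1(38.4) + 0.037(8300) + 2.51(19.1) = 59 − 80.64 + 307.1 + 47.941 = 333.401.
∂Q_x/∂M = +0.037, so E_I = 0.037·(8300/333.401) ≈ 0.92.
E_I ∈ (0,1): normal good (necessity).

0.92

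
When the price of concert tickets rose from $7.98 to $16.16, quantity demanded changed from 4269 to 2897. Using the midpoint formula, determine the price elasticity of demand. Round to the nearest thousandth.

-0.565

%ΔQ = (2897 − 4269)/[(4269 + 2897)/2] = -1372/3583 ≈ -0.3829.
%Δp = (16.16 − 7.98)/[(7.98 + 16.16)/2] = 8.18/12.07 ≈ 0.6777.
Arc elasticity E = %ΔQ/%Δp ≈ -0.3829/0.6777 ≈ -0.565.
|E| < 1: demand is inelastic over this range.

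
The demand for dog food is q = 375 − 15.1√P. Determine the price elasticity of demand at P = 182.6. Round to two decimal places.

-0.60

At P = 182.6, q = 170.9544.
dq/dP = −15.1/(2√P) = −15.1/(2·13.513).
Point elasticity E = (dq/dP)·(P/q) = -0.5587 × 182.6/170.9544 ≈ -0.60.
|E| < 1, so demand is inelastic at this price.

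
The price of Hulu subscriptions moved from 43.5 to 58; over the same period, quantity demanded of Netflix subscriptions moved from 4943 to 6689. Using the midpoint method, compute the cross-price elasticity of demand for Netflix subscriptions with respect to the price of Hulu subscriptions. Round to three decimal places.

%ΔQ_x = (6689 − 4943)/[(4943+6689)/2] = 1746/5816 ≈ 0.3002.
%ΔP_y = (58 − 43.5)/[(43.5+58)/2] ≈ 0.2857.
E_xy = 0.3002/0.2857 ≈ 1.051.
E_xy > 0, so Netflix subscriptions and Hulu subscriptions are substitutes.

1.051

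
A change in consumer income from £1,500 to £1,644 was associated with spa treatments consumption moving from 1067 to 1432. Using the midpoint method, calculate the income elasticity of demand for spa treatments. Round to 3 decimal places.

%ΔQ = (1432 − 1067)/[(1067+1432)/2] = 365/1249.5 ≈ 0.2921.
%ΔI = (1,644 − 1,500)/[(1,500+1,644)/2] = 144/1572 ≈ 0.0916.
E_I = %ΔQ/%ΔI ≈ 3.189.
E_I > 1: normal good (luxury).

3.189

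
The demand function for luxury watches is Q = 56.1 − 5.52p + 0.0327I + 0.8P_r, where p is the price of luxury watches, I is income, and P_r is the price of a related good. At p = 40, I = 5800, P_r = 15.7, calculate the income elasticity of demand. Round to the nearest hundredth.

Evaluating quantity at (p, I, P_r) gives Q = 56.1 − 5.52(40) + 0.0327(5800) + 0.8(15.7) = 56.1 − 220.8 + 189.66 + 12.56 = 37.52.
∂Q/∂I = +0.0327, so E_I = 0.0327·(5800/37.52) ≈ 5.05.
E_I > 1: normal good (luxury).

5.05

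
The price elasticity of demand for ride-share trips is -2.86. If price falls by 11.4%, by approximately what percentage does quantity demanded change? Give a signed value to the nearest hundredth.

32.60

%ΔQ ≈ E × %ΔP = (-2.86) × (-11.4%) ≈ 32.60%.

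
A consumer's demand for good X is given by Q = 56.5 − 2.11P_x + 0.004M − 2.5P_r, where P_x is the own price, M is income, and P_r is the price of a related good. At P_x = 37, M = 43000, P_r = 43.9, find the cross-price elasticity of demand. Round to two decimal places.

-2.70

At the given point, Q = 56.5 − 2.11(37) + 0.004(43000) − 2.5(43.9) = 56.5 − 78.07 + 172 − 109.75 = 40.68.
∂Q/∂P_r = −2.5, so E_xy = -2.5·(43.9/40.68) ≈ -2.70.
E_xy < 0: the goods are complements.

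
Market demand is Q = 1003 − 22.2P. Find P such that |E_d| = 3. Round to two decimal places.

33.89

Set −bP/(a − bP) = −3 ⇒ bP = 3(a − bP) ⇒ bP(1+3) = 3·a.
P = 3·1003/(22.2·4) ≈ 33.89.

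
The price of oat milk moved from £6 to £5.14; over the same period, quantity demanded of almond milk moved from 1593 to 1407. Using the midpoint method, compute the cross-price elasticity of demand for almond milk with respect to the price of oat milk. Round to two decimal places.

0.80

%ΔQ_x = (1407 − 1593)/[(1593+1407)/2] = -186/1500 ≈ -0.1240.
%ΔP_y = (5.14 − 6)/[(6+5.14)/2] ≈ -0.1544.
E_xy = -0.1240/-0.1544 ≈ 0.80.
E_xy > 0, so almond milk and oat milk are substitutes.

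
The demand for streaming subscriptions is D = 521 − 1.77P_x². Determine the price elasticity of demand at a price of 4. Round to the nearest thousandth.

-0.115

At P_x = 4, D = 492.68.
dD/dP_x = −2·1.77·P_x = −14.16.
Point elasticity E = (dD/dP_x)·(P_x/D) = -14.16 × 4/492.68 ≈ -0.115.
|E| < 1, so demand is inelastic at this price.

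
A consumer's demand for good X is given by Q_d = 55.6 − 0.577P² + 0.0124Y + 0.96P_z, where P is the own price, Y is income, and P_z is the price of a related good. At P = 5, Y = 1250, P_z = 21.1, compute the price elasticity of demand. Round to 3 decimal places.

-0.375

First evaluate Q_d: 55.6 − 0.577(5)² + 0.0124(1250) + 0.96(21.1) = 55.6 − 14.425 + 15.5 + 20.256 = 76.931.
∂Q_d/∂P = −2·0.577·P = -5.77, so E_p = -5.77·(5/76.931) ≈ -0.375.
|E_p| < 1: demand is inelastic.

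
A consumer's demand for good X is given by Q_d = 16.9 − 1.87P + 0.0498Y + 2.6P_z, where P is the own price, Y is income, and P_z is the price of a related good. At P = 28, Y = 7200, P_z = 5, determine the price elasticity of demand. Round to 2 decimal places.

Q_d = 16.9 − 1.87(28) + 0.0498(7200) + 2.6(5) = 16.9 − 52.36 + 358.56 + 13 = 336.1.
∂Q_d/∂P = −1.87, so E_p = (−1.87)·(28/336.1) ≈ -0.16.
|E_p| < 1: demand is inelastic.

-0.16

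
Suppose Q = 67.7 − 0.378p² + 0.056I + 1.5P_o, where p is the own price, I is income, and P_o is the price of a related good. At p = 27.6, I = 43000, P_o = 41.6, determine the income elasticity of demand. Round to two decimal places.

At the given point, Q = 67.7 − 0.378(27.6)² + 0.056(43000) + 1.5(41.6) = 67.7 − 287.9453 + 2408 + 62.4 = 2250.1547.
∂Q/∂I = +0.056, so E_I = 0.056·(43000/2250.1547) ≈ 1.07.
E_I > 1: normal good (luxury).

1.07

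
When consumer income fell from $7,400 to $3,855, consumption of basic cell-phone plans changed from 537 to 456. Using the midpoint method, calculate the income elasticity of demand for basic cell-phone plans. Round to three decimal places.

0.259

%ΔQ = (456 − 537)/[(537+456)/2] = -81/496.5 ≈ -0.1631.
%ΔI = (3,855 − 7,400)/[(7,400+3,855)/2] = -3545/5627.5 ≈ -0.6299.
E_I = %ΔQ/%ΔI ≈ 0.259.
E_I ∈ (0,1): normal good (necessity).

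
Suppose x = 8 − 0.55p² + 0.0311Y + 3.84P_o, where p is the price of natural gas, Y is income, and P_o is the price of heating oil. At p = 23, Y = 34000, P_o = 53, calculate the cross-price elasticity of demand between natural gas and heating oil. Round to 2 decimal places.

0.21

Evaluating quantity at (p, Y, P_o) gives x = 8 − 0.55(23)² + 0.0311(34000) + 3.84(53) = 8 − 290.95 + 1057.4 + 203.52 = 977.97.
∂x/∂P_o = +3.84, so E_xy = 3.84·(53/977.97) ≈ 0.21.
E_xy > 0: the goods are substitutes.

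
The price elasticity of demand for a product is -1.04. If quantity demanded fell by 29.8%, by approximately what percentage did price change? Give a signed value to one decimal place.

28.7

%ΔQ ≈ E × %ΔP ⇒ %ΔP = %ΔQ / E = (-29.8%)/(-1.04) ≈ 28.7%.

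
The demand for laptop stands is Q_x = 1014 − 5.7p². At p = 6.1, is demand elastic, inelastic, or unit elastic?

At p = 6.1, Q_x = 801.903.
dQ_x/dp = −2·5.7·p = −69.54.
Point elasticity E = (dQ_x/dp)·(p/Q_x) = -69.54 × 6.1/801.903 ≈ -0.529.
|E| ≈ 0.529 < 1, so demand is inelastic.

inelastic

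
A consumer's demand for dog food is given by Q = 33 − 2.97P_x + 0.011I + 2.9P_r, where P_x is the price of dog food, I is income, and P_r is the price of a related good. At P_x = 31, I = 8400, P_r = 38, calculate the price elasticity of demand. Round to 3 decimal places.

-0.641

Substituting, Q = 33 − 2.97(31) + 0.011(8400) + 2.9(38) = 33 − 92.07 + 92.4 + 110.2 = 143.53.
∂Q/∂P_x = −2.97, so E_p = (−2.97)·(31/143.53) ≈ -0.641.
|E_p| < 1: demand is inelastic.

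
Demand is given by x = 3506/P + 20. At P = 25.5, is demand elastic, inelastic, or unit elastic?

inelastic

At P = 25.5, x = 157.4902.
dx/dP = −3506/P² = −5.3918.
Point elasticity E = (dx/dP)·(P/x) = -5.3918 × 25.5/157.4902 ≈ -0.873.
|E| ≈ 0.873 < 1, so demand is inelastic.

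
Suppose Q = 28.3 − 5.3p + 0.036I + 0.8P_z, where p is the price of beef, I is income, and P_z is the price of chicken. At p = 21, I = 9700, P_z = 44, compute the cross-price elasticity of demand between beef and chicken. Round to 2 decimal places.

0.12

Substituting, Q = 28.3 − 5.3(21) + 0.036(9700) + 0.8(44) = 28.3 − 111.3 + 349.2 + 35.2 = 301.4.
∂Q/∂P_z = +0.8, so E_xy = 0.8·(44/301.4) ≈ 0.12.
E_xy > 0: the goods are substitutes.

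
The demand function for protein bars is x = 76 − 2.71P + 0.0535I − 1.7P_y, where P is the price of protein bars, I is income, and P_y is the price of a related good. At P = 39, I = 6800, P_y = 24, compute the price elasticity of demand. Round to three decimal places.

-0.360

x = 76 − 2.71(39) + 0.0535(6800) − 1.7(24) = 76 − 105.69 + 363.8 − 40.8 = 293.31.
∂x/∂P = −2.71, so E_p = (−2.71)·(39/293.31) ≈ -0.360.
|E_p| < 1: demand is inelastic.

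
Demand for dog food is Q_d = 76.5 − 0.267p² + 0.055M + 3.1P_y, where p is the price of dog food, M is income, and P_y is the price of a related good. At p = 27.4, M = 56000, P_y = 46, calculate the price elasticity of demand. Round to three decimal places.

-0.129

At the given point, Q_d = 76.5 − 0.267(27.4)² + 0.055(56000) + 3.1(46) = 76.5 − 200.4529 + 3080 + 142.6 = 3098.6471.
∂Q_d/∂p = −2·0.267·p = -14.6316, so E_p = -14.6316·(27.4/3098.6471) ≈ -0.129.
|E_p| < 1: demand is inelastic.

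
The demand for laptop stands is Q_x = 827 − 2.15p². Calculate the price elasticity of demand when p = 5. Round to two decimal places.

At p = 5, Q_x = 773.25.
dQ_x/dp = −2·2.15·p = −21.5.
Point elasticity E = (dQ_x/dp)·(p/Q_x) = -21.5 × 5/773.25 ≈ -0.14.
|E| < 1, so demand is inelastic at this price.

-0.14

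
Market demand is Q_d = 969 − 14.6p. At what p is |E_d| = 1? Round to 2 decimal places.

For linear demand Q_d = a − bp, E = −bp/(a − bp). |E| = 1 ⇒ bp = a − bp ⇒ p = a/(2b).
p = 969/(2·14.6) ≈ 33.18.

33.18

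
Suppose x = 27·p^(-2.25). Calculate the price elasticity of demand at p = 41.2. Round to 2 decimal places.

For a Cobb–Douglas (constant-elasticity) form x = A·p^α·…, the elasticity with respect to p equals the exponent α at every point.
Here the exponent on p is -2.25, so the price elasticity of demand is -2.25.

-2.25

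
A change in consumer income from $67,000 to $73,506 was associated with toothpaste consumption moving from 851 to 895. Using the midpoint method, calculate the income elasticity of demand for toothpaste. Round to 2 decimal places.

0.54

%ΔQ = (895 − 851)/[(851+895)/2] = 44/873 ≈ 0.0504.
%ΔM = (73,506 − 67,000)/[(67,000+73,506)/2] = 6506/70253 ≈ 0.0926.
E_I = %ΔQ/%ΔM ≈ 0.54.
E_I ∈ (0,1): normal good (necessity).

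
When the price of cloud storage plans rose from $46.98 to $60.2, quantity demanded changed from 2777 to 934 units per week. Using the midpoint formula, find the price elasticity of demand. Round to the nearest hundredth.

%ΔQ = (934 − 2777)/[(2777 + 934)/2] = -1843/1855.5 ≈ -0.9933.
%Δp = (60.2 − 46.98)/[(46.98 + 60.2)/2] = 13.22/53.59 ≈ 0.2467.
Arc elasticity E = %ΔQ/%Δp ≈ -0.9933/0.2467 ≈ -4.03.
|E| > 1: demand is elastic over this range.

-4.03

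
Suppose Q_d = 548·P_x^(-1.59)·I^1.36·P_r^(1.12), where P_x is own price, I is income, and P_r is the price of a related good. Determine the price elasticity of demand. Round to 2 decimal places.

-1.59

For a Cobb–Douglas (constant-elasticity) form Q_d = A·P_x^α·…, the elasticity with respect to P_x equals the exponent α at every point.
Here the exponent on P_x is -1.59, so the price elasticity of demand is -1.59.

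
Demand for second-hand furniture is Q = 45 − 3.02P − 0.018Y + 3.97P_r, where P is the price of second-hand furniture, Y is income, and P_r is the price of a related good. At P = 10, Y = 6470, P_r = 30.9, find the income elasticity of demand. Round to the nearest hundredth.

-5.54

Substituting, Q = 45 − 3.02(10) − 0.018(6470) + 3.97(30.9) = 45 − 30.2 − 116.46 + 122.673 = 21.013.
∂Q/∂Y = −0.018, so E_I = -0.018·(6470/21.013) ≈ -5.54.
E_I < 0: inferior good.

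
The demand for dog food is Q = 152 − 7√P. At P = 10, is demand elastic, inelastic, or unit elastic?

At P = 10, Q = 129.8641.
dQ/dP = −7/(2√P) = −7/(2·3.1623).
Point elasticity E = (dQ/dP)·(P/Q) = -1.1068 × 10/129.8641 ≈ -0.085.
|E| ≈ 0.085 < 1, so demand is inelastic.

inelastic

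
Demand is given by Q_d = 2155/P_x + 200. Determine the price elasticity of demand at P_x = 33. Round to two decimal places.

At P_x = 33, Q_d = 265.303.
dQ_d/dP_x = −2155/P_x² = −1.9789.
Point elasticity E = (dQ_d/dP_x)·(P_x/Q_d) = -1.9789 × 33/265.303 ≈ -0.25.
|E| < 1, so demand is inelastic at this price.

-0.25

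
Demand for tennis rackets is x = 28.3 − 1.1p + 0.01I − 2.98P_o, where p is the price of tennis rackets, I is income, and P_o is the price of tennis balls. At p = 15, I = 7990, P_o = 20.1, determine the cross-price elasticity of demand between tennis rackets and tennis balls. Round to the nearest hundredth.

-1.88

At the given point, x = 28.3 − 1.1(15) + 0.01(7990) − 2.98(20.1) = 28.3 − 16.5 + 79.9 − 59.898 = 31.802.
∂x/∂P_o = −2.98, so E_xy = -2.98·(20.1/31.802) ≈ -1.88.
E_xy < 0: the goods are complements.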